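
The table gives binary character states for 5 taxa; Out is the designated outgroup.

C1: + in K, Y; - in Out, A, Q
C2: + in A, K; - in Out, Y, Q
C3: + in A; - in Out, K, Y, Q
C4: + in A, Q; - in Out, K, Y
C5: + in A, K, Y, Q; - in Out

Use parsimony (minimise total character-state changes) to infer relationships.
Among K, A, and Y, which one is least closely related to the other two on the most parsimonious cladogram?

The outgroup has state '-' for every character, so '+' is the derived state throughout.
Only K and Y show the derived state '+' for C1, supporting them as a clade.
C2 (state '+') occurs in A and K but conflicts with the nesting implied by the other characters — most parsimoniously interpreted as homoplasy.
C3 (derived state '+') is unique to A (autapomorphy; uninformative for grouping).
Only A and Q show the derived state '+' for C4, supporting them as a clade.
All ingroup taxa share the derived state '+' for C5; it defines the ingroup but does not resolve relationships within it.
Most parsimonious ingroup topology: ((A,Q),(K,Y)).
Y and K share a more recent common ancestor with each other than either does with A, so A is the least closely related of the three.

A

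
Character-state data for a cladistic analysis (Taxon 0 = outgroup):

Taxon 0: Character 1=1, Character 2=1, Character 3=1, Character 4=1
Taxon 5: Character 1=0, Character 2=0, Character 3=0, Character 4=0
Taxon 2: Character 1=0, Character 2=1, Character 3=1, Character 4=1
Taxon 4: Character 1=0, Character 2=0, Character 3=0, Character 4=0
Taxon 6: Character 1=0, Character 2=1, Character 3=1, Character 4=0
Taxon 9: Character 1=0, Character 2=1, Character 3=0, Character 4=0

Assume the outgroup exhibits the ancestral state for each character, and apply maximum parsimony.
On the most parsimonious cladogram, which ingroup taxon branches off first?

Taxon 2

The outgroup has state '1' for every character, so '0' is the derived state throughout.
Character 1 (derived state '0') is shared by all ingroup taxa — unites the whole ingroup.
Only Taxon 4 and Taxon 5 show the derived state '0' for Character 2, supporting them as a clade.
Character 3 (derived state '0') is shared by Taxon 4, Taxon 5, and Taxon 9 — a synapomorphy uniting that clade.
Only Taxon 4, Taxon 5, Taxon 6, and Taxon 9 show the derived state '0' for Character 4, supporting them as a clade.
Most parsimonious ingroup topology: ((((Taxon 5,Taxon 4),Taxon 9),Taxon 6),Taxon 2).
Taxon 2 is sister to the clade containing all other ingroup taxa, so it is the earliest-diverging (most basal) ingroup lineage.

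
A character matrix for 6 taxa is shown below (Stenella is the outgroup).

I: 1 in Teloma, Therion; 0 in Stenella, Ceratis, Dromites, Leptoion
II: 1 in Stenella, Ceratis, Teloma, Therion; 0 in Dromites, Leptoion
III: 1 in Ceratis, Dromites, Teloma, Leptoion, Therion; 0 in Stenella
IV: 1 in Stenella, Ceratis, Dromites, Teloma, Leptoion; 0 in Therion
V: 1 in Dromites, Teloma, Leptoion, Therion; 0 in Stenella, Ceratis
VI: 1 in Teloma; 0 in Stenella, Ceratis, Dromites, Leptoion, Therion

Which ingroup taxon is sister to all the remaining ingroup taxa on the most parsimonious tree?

Ceratis

Character polarity is set by the outgroup: the derived state is whichever differs from the outgroup's state, so for II, IV the derived state is '0', and for the remaining characters it is '1'.
I (derived state '1') is shared by Teloma and Therion — a synapomorphy uniting that clade.
II (derived state '0') is shared by Dromites and Leptoion — a synapomorphy uniting that clade.
All ingroup taxa share the derived state '1' for III; it defines the ingroup but does not resolve relationships within it.
IV (derived state '0') is unique to Therion (autapomorphy; uninformative for grouping).
Only Dromites, Leptoion, Teloma, and Therion show the derived state '1' for V, supporting them as a clade.
VI (derived state '1') is unique to Teloma (autapomorphy; uninformative for grouping).
Most parsimonious ingroup topology: (Ceratis,((Dromites,Leptoion),(Teloma,Therion))).
Ceratis is sister to the clade containing all other ingroup taxa, so it is the earliest-diverging (most basal) ingroup lineage.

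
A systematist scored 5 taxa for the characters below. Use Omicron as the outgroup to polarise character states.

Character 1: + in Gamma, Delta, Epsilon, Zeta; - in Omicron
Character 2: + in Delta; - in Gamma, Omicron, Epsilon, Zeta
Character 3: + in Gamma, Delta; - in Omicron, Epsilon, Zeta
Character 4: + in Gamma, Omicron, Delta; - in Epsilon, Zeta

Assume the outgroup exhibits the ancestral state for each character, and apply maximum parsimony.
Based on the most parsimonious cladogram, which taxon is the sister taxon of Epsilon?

Character polarity is set by the outgroup: the derived state is whichever differs from the outgroup's state, so for Character 4 the derived state is '-', and for the remaining characters it is '+'.
All ingroup taxa share the derived state '+' for Character 1; it defines the ingroup but does not resolve relationships within it.
Character 2: derived state '+' in Delta only — an autapomorphy, so it tells us nothing about relationships among taxa.
Only Delta and Gamma show the derived state '+' for Character 3, supporting them as a clade.
Character 4 (derived state '-') is shared by Epsilon and Zeta — a synapomorphy uniting that clade.
Most parsimonious ingroup topology: ((Delta,Gamma),(Epsilon,Zeta)).
Epsilon and Zeta form a cherry on this tree, so they are sister taxa.

Zeta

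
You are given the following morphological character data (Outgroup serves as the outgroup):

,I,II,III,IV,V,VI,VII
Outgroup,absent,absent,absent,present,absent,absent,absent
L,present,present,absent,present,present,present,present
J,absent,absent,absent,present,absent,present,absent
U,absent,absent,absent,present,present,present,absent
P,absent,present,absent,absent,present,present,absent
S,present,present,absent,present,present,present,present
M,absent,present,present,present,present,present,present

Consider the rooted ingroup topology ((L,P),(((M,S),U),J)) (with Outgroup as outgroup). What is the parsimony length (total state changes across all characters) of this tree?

11

Map each character onto ((L,P),(((M,S),U),J)) (rooted by Outgroup) and count the minimum state changes it requires (Fitch parsimony):
I: 2; II: 2; III: 1; IV: 1; V: 2; VI: 1; VII: 2.
Total tree length = 11.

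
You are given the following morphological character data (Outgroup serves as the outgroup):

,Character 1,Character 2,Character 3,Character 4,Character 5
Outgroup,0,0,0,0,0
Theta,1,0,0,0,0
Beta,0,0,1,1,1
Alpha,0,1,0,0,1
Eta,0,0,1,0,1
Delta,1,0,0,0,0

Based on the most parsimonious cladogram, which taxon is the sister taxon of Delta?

Theta

The outgroup has state '0' for every character, so '1' is the derived state throughout.
Character 1 (derived state '1') is shared by Delta and Theta — a synapomorphy uniting that clade.
Character 2: derived state '1' in Alpha only — an autapomorphy, so it tells us nothing about relationships among taxa.
Character 3 (derived state '1') is shared by Beta and Eta — a synapomorphy uniting that clade.
Character 4: derived state '1' in Beta only — an autapomorphy, so it tells us nothing about relationships among taxa.
Character 5 (derived state '1') is shared by Alpha, Beta, and Eta — a synapomorphy uniting that clade.
Most parsimonious ingroup topology: ((Theta,Delta),((Beta,Eta),Alpha)).
Delta and Theta form a cherry on this tree, so they are sister taxa.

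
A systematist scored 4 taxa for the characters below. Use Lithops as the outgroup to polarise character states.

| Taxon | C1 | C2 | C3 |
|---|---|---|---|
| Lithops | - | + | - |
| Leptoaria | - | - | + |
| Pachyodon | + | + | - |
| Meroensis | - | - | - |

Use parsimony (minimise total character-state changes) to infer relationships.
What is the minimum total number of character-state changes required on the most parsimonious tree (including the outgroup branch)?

Character polarity is set by the outgroup: the derived state is whichever differs from the outgroup's state, so for C2 the derived state is '-', and for the remaining characters it is '+'.
C1: derived state '+' in Pachyodon only — an autapomorphy, so it tells us nothing about relationships among taxa.
C2: derived state '-' in Leptoaria and Meroensis only — synapomorphy for {Leptoaria, Meroensis}.
C3 (derived state '+') is unique to Leptoaria (autapomorphy; uninformative for grouping).
Most parsimonious ingroup topology: ((Leptoaria,Meroensis),Pachyodon).
Changes per character on this tree: C1: 1; C2: 1; C3: 1.
Total = 3.

3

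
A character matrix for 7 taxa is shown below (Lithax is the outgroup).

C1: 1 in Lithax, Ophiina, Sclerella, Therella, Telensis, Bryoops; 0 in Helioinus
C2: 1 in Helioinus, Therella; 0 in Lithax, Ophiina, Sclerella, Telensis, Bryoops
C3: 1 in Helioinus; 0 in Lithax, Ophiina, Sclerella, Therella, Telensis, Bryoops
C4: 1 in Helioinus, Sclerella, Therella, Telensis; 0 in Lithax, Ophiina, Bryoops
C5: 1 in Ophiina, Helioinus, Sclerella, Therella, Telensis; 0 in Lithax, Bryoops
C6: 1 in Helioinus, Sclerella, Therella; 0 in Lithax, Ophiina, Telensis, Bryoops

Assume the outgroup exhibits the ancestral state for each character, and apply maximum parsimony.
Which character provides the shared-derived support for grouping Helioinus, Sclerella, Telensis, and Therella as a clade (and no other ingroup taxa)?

C4

Character polarity is set by the outgroup: the derived state is whichever differs from the outgroup's state, so for C1 the derived state is '0', and for the remaining characters it is '1'.
C1: derived state '0' in Helioinus only — an autapomorphy, so it tells us nothing about relationships among taxa.
C2 (derived state '1') is shared by Helioinus and Therella — a synapomorphy uniting that clade.
C3: derived state '1' in Helioinus only — an autapomorphy, so it tells us nothing about relationships among taxa.
C4: derived state '1' in Helioinus, Sclerella, Telensis, and Therella only — synapomorphy for {Helioinus, Sclerella, Telensis, Therella}.
C5: derived state '1' in Helioinus, Ophiina, Sclerella, Telensis, and Therella only — synapomorphy for {Helioinus, Ophiina, Sclerella, Telensis, Therella}.
C6: derived state '1' in Helioinus, Sclerella, and Therella only — synapomorphy for {Helioinus, Sclerella, Therella}.
Most parsimonious ingroup topology: ((Ophiina,(((Helioinus,Therella),Sclerella),Telensis)),Bryoops).
The clade {Helioinus, Sclerella, Telensis, Therella} is supported by C4: its derived state '1' occurs in exactly those taxa and in no other taxon (including the outgroup).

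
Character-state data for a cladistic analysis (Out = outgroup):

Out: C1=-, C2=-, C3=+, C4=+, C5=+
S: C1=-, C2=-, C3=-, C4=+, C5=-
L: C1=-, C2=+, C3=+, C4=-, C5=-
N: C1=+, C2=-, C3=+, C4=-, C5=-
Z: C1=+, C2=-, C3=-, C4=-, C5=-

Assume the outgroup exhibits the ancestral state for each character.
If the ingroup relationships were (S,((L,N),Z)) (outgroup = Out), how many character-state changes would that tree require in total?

7

Map each character onto (S,((L,N),Z)) (rooted by Out) and count the minimum state changes it requires (Fitch parsimony):
C1: 2; C2: 1; C3: 2; C4: 1; C5: 1.
Total tree length = 7.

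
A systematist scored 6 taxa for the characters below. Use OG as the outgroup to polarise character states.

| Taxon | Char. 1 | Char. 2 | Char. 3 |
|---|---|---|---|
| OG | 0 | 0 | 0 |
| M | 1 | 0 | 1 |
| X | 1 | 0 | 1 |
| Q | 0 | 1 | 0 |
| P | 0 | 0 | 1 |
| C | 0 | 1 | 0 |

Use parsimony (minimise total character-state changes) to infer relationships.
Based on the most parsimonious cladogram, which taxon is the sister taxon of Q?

The outgroup has state '0' for every character, so '1' is the derived state throughout.
Char. 1 (derived state '1') is shared by M and X — a synapomorphy uniting that clade.
Char. 2: derived state '1' in C and Q only — synapomorphy for {C, Q}.
Char. 3: derived state '1' in M, P, and X only — synapomorphy for {M, P, X}.
Most parsimonious ingroup topology: (((M,X),P),(Q,C)).
Q and C form a cherry on this tree, so they are sister taxa.

C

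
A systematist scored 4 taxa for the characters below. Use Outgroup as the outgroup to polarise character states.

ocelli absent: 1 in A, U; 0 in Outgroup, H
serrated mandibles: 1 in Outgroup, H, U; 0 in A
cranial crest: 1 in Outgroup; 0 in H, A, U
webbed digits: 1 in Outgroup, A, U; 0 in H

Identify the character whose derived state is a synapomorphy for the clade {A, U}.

ocelli absent

Character polarity is set by the outgroup: the derived state is whichever differs from the outgroup's state, so for serrated mandibles, cranial crest, webbed digits the derived state is '0', and for the remaining characters it is '1'.
Only A and U show the derived state '1' for ocelli absent, supporting them as a clade.
serrated mandibles: derived state '0' in A only — an autapomorphy, so it tells us nothing about relationships among taxa.
All ingroup taxa share the derived state '0' for cranial crest; it defines the ingroup but does not resolve relationships within it.
webbed digits (derived state '0') is unique to H (autapomorphy; uninformative for grouping).
Most parsimonious ingroup topology: (H,(A,U)).
The clade {A, U} is supported by ocelli absent: its derived state '1' occurs in exactly those taxa and in no other taxon (including the outgroup).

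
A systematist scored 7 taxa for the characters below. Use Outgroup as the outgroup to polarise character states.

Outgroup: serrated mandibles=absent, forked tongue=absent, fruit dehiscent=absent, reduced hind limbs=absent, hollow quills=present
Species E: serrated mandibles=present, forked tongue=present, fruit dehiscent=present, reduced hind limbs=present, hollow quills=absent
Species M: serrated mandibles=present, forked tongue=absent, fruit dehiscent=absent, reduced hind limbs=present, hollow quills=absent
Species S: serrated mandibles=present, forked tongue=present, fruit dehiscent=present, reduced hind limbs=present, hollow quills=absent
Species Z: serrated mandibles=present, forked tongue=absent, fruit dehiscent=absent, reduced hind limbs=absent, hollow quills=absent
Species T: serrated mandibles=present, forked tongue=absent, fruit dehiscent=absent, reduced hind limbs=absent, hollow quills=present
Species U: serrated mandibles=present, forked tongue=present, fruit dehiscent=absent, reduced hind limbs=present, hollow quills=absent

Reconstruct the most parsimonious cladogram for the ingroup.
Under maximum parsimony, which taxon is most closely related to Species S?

Species E

Character polarity is set by the outgroup: the derived state is whichever differs from the outgroup's state, so for hollow quills the derived state is 'absent', and for the remaining characters it is 'present'.
All ingroup taxa share the derived state 'present' for serrated mandibles; it defines the ingroup but does not resolve relationships within it.
Only Species E, Species S, and Species U show the derived state 'present' for forked tongue, supporting them as a clade.
Only Species E and Species S show the derived state 'present' for fruit dehiscent, supporting them as a clade.
reduced hind limbs: derived state 'present' in Species E, Species M, Species S, and Species U only — synapomorphy for {Species E, Species M, Species S, Species U}.
Only Species E, Species M, Species S, Species U, and Species Z show the derived state 'absent' for hollow quills, supporting them as a clade.
Most parsimonious ingroup topology: (((((Species E,Species S),Species U),Species M),Species Z),Species T).
Species S and Species E form a cherry on this tree, so they are sister taxa.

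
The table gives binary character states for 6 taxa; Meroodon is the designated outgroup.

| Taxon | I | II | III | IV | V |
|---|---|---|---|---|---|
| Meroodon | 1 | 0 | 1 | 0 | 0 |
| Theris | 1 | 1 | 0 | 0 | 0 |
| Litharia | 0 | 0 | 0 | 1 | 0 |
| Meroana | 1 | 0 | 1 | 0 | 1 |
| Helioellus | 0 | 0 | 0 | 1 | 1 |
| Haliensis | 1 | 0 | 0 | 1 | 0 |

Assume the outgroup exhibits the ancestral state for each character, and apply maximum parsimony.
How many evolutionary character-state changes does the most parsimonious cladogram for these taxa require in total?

6

Character polarity is set by the outgroup: the derived state is whichever differs from the outgroup's state, so for I, III the derived state is '0', and for the remaining characters it is '1'.
I: derived state '0' in Helioellus and Litharia only — synapomorphy for {Helioellus, Litharia}.
II (derived state '1') is unique to Theris (autapomorphy; uninformative for grouping).
III (derived state '0') is shared by Haliensis, Helioellus, Litharia, and Theris — a synapomorphy uniting that clade.
Only Haliensis, Helioellus, and Litharia show the derived state '1' for IV, supporting them as a clade.
V groups Helioellus and Meroana, which is incompatible with the clades supported by the remaining characters; treating it as convergent (homoplasy) costs fewer steps than any alternative tree.
Most parsimonious ingroup topology: ((Theris,((Litharia,Helioellus),Haliensis)),Meroana).
Changes per character on this tree: I: 1; II: 1; III: 1; IV: 1; V: 2.
Total = 6.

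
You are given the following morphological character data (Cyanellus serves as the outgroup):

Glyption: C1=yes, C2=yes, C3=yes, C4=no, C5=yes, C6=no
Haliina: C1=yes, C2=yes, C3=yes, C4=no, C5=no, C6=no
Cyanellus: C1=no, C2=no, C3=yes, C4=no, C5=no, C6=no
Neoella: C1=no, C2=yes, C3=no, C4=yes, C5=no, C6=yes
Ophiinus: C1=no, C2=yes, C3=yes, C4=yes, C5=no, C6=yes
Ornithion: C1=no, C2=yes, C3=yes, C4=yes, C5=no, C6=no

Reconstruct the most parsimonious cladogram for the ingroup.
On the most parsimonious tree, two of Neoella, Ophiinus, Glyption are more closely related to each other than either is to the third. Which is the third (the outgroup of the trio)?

Character polarity is set by the outgroup: the derived state is whichever differs from the outgroup's state, so for C3 the derived state is 'no', and for the remaining characters it is 'yes'.
C1: derived state 'yes' in Glyption and Haliina only — synapomorphy for {Glyption, Haliina}.
All ingroup taxa share the derived state 'yes' for C2; it defines the ingroup but does not resolve relationships within it.
C3: derived state 'no' in Neoella only — an autapomorphy, so it tells us nothing about relationships among taxa.
Only Neoella, Ophiinus, and Ornithion show the derived state 'yes' for C4, supporting them as a clade.
C5 (derived state 'yes') is unique to Glyption (autapomorphy; uninformative for grouping).
C6: derived state 'yes' in Neoella and Ophiinus only — synapomorphy for {Neoella, Ophiinus}.
Most parsimonious ingroup topology: ((Ornithion,(Ophiinus,Neoella)),(Haliina,Glyption)).
Ophiinus and Neoella share a more recent common ancestor with each other than either does with Glyption, so Glyption is the least closely related of the three.

Glyption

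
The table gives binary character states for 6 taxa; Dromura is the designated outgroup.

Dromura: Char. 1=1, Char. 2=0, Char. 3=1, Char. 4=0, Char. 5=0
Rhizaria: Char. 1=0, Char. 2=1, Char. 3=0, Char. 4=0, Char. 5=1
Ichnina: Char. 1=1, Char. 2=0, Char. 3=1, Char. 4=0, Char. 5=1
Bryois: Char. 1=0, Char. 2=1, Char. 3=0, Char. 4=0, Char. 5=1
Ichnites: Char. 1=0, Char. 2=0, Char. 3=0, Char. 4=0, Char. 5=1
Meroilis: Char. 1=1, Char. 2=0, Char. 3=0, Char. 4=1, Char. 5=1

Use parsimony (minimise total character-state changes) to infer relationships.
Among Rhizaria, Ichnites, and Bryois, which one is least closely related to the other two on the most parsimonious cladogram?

Character polarity is set by the outgroup: the derived state is whichever differs from the outgroup's state, so for Char. 1, Char. 3 the derived state is '0', and for the remaining characters it is '1'.
Only Bryois, Ichnites, and Rhizaria show the derived state '0' for Char. 1, supporting them as a clade.
Char. 2: derived state '1' in Bryois and Rhizaria only — synapomorphy for {Bryois, Rhizaria}.
Only Bryois, Ichnites, Meroilis, and Rhizaria show the derived state '0' for Char. 3, supporting them as a clade.
Char. 4 (derived state '1') is unique to Meroilis (autapomorphy; uninformative for grouping).
All ingroup taxa share the derived state '1' for Char. 5; it defines the ingroup but does not resolve relationships within it.
Most parsimonious ingroup topology: ((((Rhizaria,Bryois),Ichnites),Meroilis),Ichnina).
Bryois and Rhizaria share a more recent common ancestor with each other than either does with Ichnites, so Ichnites is the least closely related of the three.

Ichnites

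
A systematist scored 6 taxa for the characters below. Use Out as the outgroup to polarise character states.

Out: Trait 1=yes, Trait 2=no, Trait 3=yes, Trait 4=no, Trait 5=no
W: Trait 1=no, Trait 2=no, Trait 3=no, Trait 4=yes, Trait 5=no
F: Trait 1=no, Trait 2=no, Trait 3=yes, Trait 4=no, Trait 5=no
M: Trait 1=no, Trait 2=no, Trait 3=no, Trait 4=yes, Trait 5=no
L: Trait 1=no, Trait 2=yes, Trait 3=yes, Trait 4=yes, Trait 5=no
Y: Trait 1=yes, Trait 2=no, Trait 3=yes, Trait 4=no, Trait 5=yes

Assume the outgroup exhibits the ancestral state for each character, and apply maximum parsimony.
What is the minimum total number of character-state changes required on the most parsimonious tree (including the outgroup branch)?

5

Character polarity is set by the outgroup: the derived state is whichever differs from the outgroup's state, so for Trait 1, Trait 3 the derived state is 'no', and for the remaining characters it is 'yes'.
Trait 1: derived state 'no' in F, L, M, and W only — synapomorphy for {F, L, M, W}.
Trait 2 (derived state 'yes') is unique to L (autapomorphy; uninformative for grouping).
Only M and W show the derived state 'no' for Trait 3, supporting them as a clade.
Only L, M, and W show the derived state 'yes' for Trait 4, supporting them as a clade.
Trait 5: derived state 'yes' in Y only — an autapomorphy, so it tells us nothing about relationships among taxa.
Most parsimonious ingroup topology: ((((W,M),L),F),Y).
Changes per character on this tree: Trait 1: 1; Trait 2: 1; Trait 3: 1; Trait 4: 1; Trait 5: 1.
Total = 5.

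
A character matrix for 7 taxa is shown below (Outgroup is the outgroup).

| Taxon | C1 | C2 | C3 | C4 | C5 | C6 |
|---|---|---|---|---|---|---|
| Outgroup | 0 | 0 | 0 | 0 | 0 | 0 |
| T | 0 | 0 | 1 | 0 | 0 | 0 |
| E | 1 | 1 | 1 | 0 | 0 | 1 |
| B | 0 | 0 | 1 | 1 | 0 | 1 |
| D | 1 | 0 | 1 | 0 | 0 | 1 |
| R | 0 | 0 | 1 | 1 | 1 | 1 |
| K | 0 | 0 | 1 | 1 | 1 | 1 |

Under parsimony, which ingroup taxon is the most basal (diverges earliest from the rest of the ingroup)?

T

The outgroup has state '0' for every character, so '1' is the derived state throughout.
C1 (derived state '1') is shared by D and E — a synapomorphy uniting that clade.
C2 (derived state '1') is unique to E (autapomorphy; uninformative for grouping).
All ingroup taxa share the derived state '1' for C3; it defines the ingroup but does not resolve relationships within it.
C4 (derived state '1') is shared by B, K, and R — a synapomorphy uniting that clade.
C5 (derived state '1') is shared by K and R — a synapomorphy uniting that clade.
C6: derived state '1' in B, D, E, K, and R only — synapomorphy for {B, D, E, K, R}.
Most parsimonious ingroup topology: (T,((E,D),(B,(R,K)))).
T is sister to the clade containing all other ingroup taxa, so it is the earliest-diverging (most basal) ingroup lineage.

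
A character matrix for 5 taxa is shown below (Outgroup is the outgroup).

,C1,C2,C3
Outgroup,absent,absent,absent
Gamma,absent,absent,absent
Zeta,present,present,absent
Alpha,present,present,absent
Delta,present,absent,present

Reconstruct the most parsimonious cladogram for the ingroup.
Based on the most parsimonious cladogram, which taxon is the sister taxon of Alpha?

The outgroup has state 'absent' for every character, so 'present' is the derived state throughout.
C1: derived state 'present' in Alpha, Delta, and Zeta only — synapomorphy for {Alpha, Delta, Zeta}.
C2: derived state 'present' in Alpha and Zeta only — synapomorphy for {Alpha, Zeta}.
C3 (derived state 'present') is unique to Delta (autapomorphy; uninformative for grouping).
Most parsimonious ingroup topology: (Gamma,((Zeta,Alpha),Delta)).
Alpha and Zeta form a cherry on this tree, so they are sister taxa.

Zeta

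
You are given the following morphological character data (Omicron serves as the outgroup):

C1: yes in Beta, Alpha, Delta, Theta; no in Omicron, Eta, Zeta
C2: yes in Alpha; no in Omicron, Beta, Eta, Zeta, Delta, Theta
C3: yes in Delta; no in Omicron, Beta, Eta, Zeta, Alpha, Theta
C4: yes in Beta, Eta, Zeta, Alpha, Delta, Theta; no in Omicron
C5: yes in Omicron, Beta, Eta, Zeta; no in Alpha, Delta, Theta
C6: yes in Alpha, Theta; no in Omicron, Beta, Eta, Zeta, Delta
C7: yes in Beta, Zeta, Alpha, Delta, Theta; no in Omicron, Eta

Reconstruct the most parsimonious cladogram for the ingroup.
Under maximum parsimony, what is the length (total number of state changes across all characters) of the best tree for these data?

7

Character polarity is set by the outgroup: the derived state is whichever differs from the outgroup's state, so for C5 the derived state is 'no', and for the remaining characters it is 'yes'.
C1: derived state 'yes' in Alpha, Beta, Delta, and Theta only — synapomorphy for {Alpha, Beta, Delta, Theta}.
C2: derived state 'yes' in Alpha only — an autapomorphy, so it tells us nothing about relationships among taxa.
C3 (derived state 'yes') is unique to Delta (autapomorphy; uninformative for grouping).
All ingroup taxa share the derived state 'yes' for C4; it defines the ingroup but does not resolve relationships within it.
Only Alpha, Delta, and Theta show the derived state 'no' for C5, supporting them as a clade.
C6 (derived state 'yes') is shared by Alpha and Theta — a synapomorphy uniting that clade.
C7 (derived state 'yes') is shared by Alpha, Beta, Delta, Theta, and Zeta — a synapomorphy uniting that clade.
Most parsimonious ingroup topology: (((Beta,((Alpha,Theta),Delta)),Zeta),Eta).
Changes per character on this tree: C1: 1; C2: 1; C3: 1; C4: 1; C5: 1; C6: 1; C7: 1.
Total = 7.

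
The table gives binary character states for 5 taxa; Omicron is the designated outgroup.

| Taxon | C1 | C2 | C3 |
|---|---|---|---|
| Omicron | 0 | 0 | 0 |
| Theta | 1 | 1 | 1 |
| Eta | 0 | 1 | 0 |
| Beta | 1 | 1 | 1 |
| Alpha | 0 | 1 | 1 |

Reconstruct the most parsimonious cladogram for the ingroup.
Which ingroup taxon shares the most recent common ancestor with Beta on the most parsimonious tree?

Theta

The outgroup has state '0' for every character, so '1' is the derived state throughout.
C1 (derived state '1') is shared by Beta and Theta — a synapomorphy uniting that clade.
All ingroup taxa share the derived state '1' for C2; it defines the ingroup but does not resolve relationships within it.
Only Alpha, Beta, and Theta show the derived state '1' for C3, supporting them as a clade.
Most parsimonious ingroup topology: (((Theta,Beta),Alpha),Eta).
Beta and Theta form a cherry on this tree, so they are sister taxa.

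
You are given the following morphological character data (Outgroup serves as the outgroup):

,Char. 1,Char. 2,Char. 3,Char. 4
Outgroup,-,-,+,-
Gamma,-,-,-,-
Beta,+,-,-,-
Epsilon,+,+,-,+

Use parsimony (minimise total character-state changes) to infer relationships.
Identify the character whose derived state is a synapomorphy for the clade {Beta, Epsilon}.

Character polarity is set by the outgroup: the derived state is whichever differs from the outgroup's state, so for Char. 3 the derived state is '-', and for the remaining characters it is '+'.
Char. 1: derived state '+' in Beta and Epsilon only — synapomorphy for {Beta, Epsilon}.
Char. 2 (derived state '+') is unique to Epsilon (autapomorphy; uninformative for grouping).
All ingroup taxa share the derived state '-' for Char. 3; it defines the ingroup but does not resolve relationships within it.
Char. 4: derived state '+' in Epsilon only — an autapomorphy, so it tells us nothing about relationships among taxa.
Most parsimonious ingroup topology: (Gamma,(Beta,Epsilon)).
The clade {Beta, Epsilon} is supported by Char. 1: its derived state '+' occurs in exactly those taxa and in no other taxon (including the outgroup).

Char. 1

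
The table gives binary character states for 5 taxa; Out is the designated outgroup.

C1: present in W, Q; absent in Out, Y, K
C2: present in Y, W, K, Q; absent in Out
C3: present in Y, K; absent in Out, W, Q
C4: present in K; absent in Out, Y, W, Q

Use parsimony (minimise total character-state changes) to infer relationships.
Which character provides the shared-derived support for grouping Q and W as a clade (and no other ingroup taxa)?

The outgroup has state 'absent' for every character, so 'present' is the derived state throughout.
Only Q and W show the derived state 'present' for C1, supporting them as a clade.
C2 (derived state 'present') is shared by all ingroup taxa — unites the whole ingroup.
C3 (derived state 'present') is shared by K and Y — a synapomorphy uniting that clade.
C4 (derived state 'present') is unique to K (autapomorphy; uninformative for grouping).
Most parsimonious ingroup topology: ((Y,K),(W,Q)).
The clade {Q, W} is supported by C1: its derived state 'present' occurs in exactly those taxa and in no other taxon (including the outgroup).

C1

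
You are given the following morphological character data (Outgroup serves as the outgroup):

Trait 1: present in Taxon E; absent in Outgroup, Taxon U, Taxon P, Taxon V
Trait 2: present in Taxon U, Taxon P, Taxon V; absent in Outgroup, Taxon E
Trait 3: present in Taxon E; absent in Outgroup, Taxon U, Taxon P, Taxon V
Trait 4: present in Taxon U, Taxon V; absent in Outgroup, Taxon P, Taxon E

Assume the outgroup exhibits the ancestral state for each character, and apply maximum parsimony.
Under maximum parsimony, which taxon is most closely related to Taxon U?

The outgroup has state 'absent' for every character, so 'present' is the derived state throughout.
Trait 1 (derived state 'present') is unique to Taxon E (autapomorphy; uninformative for grouping).
Only Taxon P, Taxon U, and Taxon V show the derived state 'present' for Trait 2, supporting them as a clade.
Trait 3 (derived state 'present') is unique to Taxon E (autapomorphy; uninformative for grouping).
Trait 4: derived state 'present' in Taxon U and Taxon V only — synapomorphy for {Taxon U, Taxon V}.
Most parsimonious ingroup topology: (((Taxon U,Taxon V),Taxon P),Taxon E).
Taxon U and Taxon V form a cherry on this tree, so they are sister taxa.

Taxon V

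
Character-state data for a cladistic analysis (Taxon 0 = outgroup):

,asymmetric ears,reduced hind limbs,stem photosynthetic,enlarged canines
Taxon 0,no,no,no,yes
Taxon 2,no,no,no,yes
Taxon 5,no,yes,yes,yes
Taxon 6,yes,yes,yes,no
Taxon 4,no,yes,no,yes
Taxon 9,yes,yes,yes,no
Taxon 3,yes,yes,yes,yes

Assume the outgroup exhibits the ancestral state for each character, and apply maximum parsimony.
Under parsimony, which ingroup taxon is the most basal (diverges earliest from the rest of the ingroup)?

Taxon 2

Character polarity is set by the outgroup: the derived state is whichever differs from the outgroup's state, so for enlarged canines the derived state is 'no', and for the remaining characters it is 'yes'.
asymmetric ears: derived state 'yes' in Taxon 3, Taxon 6, and Taxon 9 only — synapomorphy for {Taxon 3, Taxon 6, Taxon 9}.
reduced hind limbs: derived state 'yes' in Taxon 3, Taxon 4, Taxon 5, Taxon 6, and Taxon 9 only — synapomorphy for {Taxon 3, Taxon 4, Taxon 5, Taxon 6, Taxon 9}.
stem photosynthetic (derived state 'yes') is shared by Taxon 3, Taxon 5, Taxon 6, and Taxon 9 — a synapomorphy uniting that clade.
enlarged canines: derived state 'no' in Taxon 6 and Taxon 9 only — synapomorphy for {Taxon 6, Taxon 9}.
Most parsimonious ingroup topology: (Taxon 2,((Taxon 5,((Taxon 6,Taxon 9),Taxon 3)),Taxon 4)).
Taxon 2 is sister to the clade containing all other ingroup taxa, so it is the earliest-diverging (most basal) ingroup lineage.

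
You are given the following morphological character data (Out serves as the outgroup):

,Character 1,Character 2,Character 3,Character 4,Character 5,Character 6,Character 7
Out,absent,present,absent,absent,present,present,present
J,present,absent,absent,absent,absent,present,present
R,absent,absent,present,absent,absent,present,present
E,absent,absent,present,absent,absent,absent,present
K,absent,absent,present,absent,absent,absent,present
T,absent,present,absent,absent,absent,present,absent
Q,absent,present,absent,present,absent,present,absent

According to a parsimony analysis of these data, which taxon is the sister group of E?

K

Character polarity is set by the outgroup: the derived state is whichever differs from the outgroup's state, so for Character 2, Character 5, Character 6, Character 7 the derived state is 'absent', and for the remaining characters it is 'present'.
Character 1: derived state 'present' in J only — an autapomorphy, so it tells us nothing about relationships among taxa.
Only E, J, K, and R show the derived state 'absent' for Character 2, supporting them as a clade.
Character 3: derived state 'present' in E, K, and R only — synapomorphy for {E, K, R}.
Character 4 (derived state 'present') is unique to Q (autapomorphy; uninformative for grouping).
Character 5 (derived state 'absent') is shared by all ingroup taxa — unites the whole ingroup.
Only E and K show the derived state 'absent' for Character 6, supporting them as a clade.
Character 7: derived state 'absent' in Q and T only — synapomorphy for {Q, T}.
Most parsimonious ingroup topology: ((J,(R,(E,K))),(T,Q)).
E and K form a cherry on this tree, so they are sister taxa.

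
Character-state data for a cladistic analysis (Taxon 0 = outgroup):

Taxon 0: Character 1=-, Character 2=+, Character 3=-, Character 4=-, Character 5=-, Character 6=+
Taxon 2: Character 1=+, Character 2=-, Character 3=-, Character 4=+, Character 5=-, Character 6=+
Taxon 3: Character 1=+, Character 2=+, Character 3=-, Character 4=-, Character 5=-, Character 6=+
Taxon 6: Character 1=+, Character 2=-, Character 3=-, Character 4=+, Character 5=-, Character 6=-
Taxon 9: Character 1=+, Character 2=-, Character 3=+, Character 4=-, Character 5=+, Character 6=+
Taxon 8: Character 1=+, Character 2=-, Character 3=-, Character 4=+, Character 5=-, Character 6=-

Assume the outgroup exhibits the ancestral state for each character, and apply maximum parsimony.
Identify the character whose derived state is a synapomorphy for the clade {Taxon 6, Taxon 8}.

Character polarity is set by the outgroup: the derived state is whichever differs from the outgroup's state, so for Character 2, Character 6 the derived state is '-', and for the remaining characters it is '+'.
All ingroup taxa share the derived state '+' for Character 1; it defines the ingroup but does not resolve relationships within it.
Character 2 (derived state '-') is shared by Taxon 2, Taxon 6, Taxon 8, and Taxon 9 — a synapomorphy uniting that clade.
Character 3 (derived state '+') is unique to Taxon 9 (autapomorphy; uninformative for grouping).
Character 4 (derived state '+') is shared by Taxon 2, Taxon 6, and Taxon 8 — a synapomorphy uniting that clade.
Character 5 (derived state '+') is unique to Taxon 9 (autapomorphy; uninformative for grouping).
Character 6: derived state '-' in Taxon 6 and Taxon 8 only — synapomorphy for {Taxon 6, Taxon 8}.
Most parsimonious ingroup topology: (((Taxon 2,(Taxon 6,Taxon 8)),Taxon 9),Taxon 3).
The clade {Taxon 6, Taxon 8} is supported by Character 6: its derived state '-' occurs in exactly those taxa and in no other taxon (including the outgroup).

Character 6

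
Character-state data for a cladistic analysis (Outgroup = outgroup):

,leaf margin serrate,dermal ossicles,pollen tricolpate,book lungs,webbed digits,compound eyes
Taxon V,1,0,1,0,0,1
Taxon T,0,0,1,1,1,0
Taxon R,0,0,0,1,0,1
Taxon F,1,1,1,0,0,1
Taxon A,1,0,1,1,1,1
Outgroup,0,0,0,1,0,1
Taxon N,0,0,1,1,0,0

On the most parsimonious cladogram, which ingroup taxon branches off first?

Character polarity is set by the outgroup: the derived state is whichever differs from the outgroup's state, so for book lungs, compound eyes the derived state is '0', and for the remaining characters it is '1'.
Only Taxon A, Taxon F, and Taxon V show the derived state '1' for leaf margin serrate, supporting them as a clade.
dermal ossicles: derived state '1' in Taxon F only — an autapomorphy, so it tells us nothing about relationships among taxa.
Only Taxon A, Taxon F, Taxon N, Taxon T, and Taxon V show the derived state '1' for pollen tricolpate, supporting them as a clade.
book lungs (derived state '0') is shared by Taxon F and Taxon V — a synapomorphy uniting that clade.
webbed digits groups Taxon A and Taxon T, which is incompatible with the clades supported by the remaining characters; treating it as convergent (homoplasy) costs fewer steps than any alternative tree.
compound eyes (derived state '0') is shared by Taxon N and Taxon T — a synapomorphy uniting that clade.
Most parsimonious ingroup topology: ((((Taxon F,Taxon V),Taxon A),(Taxon T,Taxon N)),Taxon R).
Taxon R is sister to the clade containing all other ingroup taxa, so it is the earliest-diverging (most basal) ingroup lineage.

Taxon R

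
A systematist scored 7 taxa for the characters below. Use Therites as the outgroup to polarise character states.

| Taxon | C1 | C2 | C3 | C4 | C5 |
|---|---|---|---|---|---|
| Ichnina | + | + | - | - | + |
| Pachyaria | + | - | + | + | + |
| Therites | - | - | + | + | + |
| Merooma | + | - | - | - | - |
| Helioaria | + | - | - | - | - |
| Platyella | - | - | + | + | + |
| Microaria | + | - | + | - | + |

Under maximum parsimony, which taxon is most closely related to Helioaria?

Character polarity is set by the outgroup: the derived state is whichever differs from the outgroup's state, so for C3, C4, C5 the derived state is '-', and for the remaining characters it is '+'.
C1 (derived state '+') is shared by Helioaria, Ichnina, Merooma, Microaria, and Pachyaria — a synapomorphy uniting that clade.
C2 (derived state '+') is unique to Ichnina (autapomorphy; uninformative for grouping).
Only Helioaria, Ichnina, and Merooma show the derived state '-' for C3, supporting them as a clade.
C4: derived state '-' in Helioaria, Ichnina, Merooma, and Microaria only — synapomorphy for {Helioaria, Ichnina, Merooma, Microaria}.
C5 (derived state '-') is shared by Helioaria and Merooma — a synapomorphy uniting that clade.
Most parsimonious ingroup topology: ((Pachyaria,(((Merooma,Helioaria),Ichnina),Microaria)),Platyella).
Helioaria and Merooma form a cherry on this tree, so they are sister taxa.

Merooma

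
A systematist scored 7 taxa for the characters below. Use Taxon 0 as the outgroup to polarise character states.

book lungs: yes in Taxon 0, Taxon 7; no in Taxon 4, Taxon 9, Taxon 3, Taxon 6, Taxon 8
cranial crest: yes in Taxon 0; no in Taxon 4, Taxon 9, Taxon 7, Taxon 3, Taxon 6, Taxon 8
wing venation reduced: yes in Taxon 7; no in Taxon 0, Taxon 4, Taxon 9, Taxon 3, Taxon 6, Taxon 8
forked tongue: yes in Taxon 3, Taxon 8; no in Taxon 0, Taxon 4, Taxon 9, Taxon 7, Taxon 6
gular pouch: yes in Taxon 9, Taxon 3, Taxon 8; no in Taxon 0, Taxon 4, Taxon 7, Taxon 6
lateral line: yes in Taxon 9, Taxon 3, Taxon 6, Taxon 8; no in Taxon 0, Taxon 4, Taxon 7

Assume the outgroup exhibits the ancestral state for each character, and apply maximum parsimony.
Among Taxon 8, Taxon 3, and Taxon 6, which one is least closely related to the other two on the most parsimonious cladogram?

Taxon 6

Character polarity is set by the outgroup: the derived state is whichever differs from the outgroup's state, so for book lungs, cranial crest the derived state is 'no', and for the remaining characters it is 'yes'.
book lungs: derived state 'no' in Taxon 3, Taxon 4, Taxon 6, Taxon 8, and Taxon 9 only — synapomorphy for {Taxon 3, Taxon 4, Taxon 6, Taxon 8, Taxon 9}.
All ingroup taxa share the derived state 'no' for cranial crest; it defines the ingroup but does not resolve relationships within it.
wing venation reduced (derived state 'yes') is unique to Taxon 7 (autapomorphy; uninformative for grouping).
forked tongue: derived state 'yes' in Taxon 3 and Taxon 8 only — synapomorphy for {Taxon 3, Taxon 8}.
gular pouch (derived state 'yes') is shared by Taxon 3, Taxon 8, and Taxon 9 — a synapomorphy uniting that clade.
Only Taxon 3, Taxon 6, Taxon 8, and Taxon 9 show the derived state 'yes' for lateral line, supporting them as a clade.
Most parsimonious ingroup topology: ((Taxon 4,((Taxon 9,(Taxon 3,Taxon 8)),Taxon 6)),Taxon 7).
Taxon 8 and Taxon 3 share a more recent common ancestor with each other than either does with Taxon 6, so Taxon 6 is the least closely related of the three.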